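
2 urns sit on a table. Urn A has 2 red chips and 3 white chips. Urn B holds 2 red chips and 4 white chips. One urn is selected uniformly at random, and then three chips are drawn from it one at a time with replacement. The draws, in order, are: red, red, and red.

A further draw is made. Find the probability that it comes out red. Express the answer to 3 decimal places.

0.376

Under each hypothesis, the probability of the observed sequence is: P(data | urn A) = (2/5)(2/5)(2/5) = 0.064; P(data | urn B) = (2/6)(2/6)(2/6) = 0.037037.
Multiplying each by its prior: 1/2 · 0.064 = 0.032, 1/2 · 0.037037 = 0.018519; with total 0.050519.
The posterior is then P(urn A | data) = 0.63343, P(urn B | data) = 0.36657.
Averaging over the posterior, P(red next | data) = (2/5)(0.63343) + (1/3)(0.36657) = 0.37556.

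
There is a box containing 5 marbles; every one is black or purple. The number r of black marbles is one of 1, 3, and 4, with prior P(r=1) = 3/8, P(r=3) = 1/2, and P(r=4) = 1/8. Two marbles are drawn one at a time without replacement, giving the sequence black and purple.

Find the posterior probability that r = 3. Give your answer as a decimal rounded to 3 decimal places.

0.600

The likelihood of the observed sequence under each hypothesis: P(data | r = 1) = (1/5)(4/4) = 1/5; P(data | r = 3) = (3/5)(2/4) = 3/10; P(data | r = 4) = (4/5)(1/4) = 1/5.
The prior-weighted likelihoods are 3/8 · 1/5 = 3/40, 1/2 · 3/10 = 3/20, 1/8 · 1/5 = 1/40; summing to 1/4.
So P(r = 3 | data) = (3/20) / (1/4) = 3/5.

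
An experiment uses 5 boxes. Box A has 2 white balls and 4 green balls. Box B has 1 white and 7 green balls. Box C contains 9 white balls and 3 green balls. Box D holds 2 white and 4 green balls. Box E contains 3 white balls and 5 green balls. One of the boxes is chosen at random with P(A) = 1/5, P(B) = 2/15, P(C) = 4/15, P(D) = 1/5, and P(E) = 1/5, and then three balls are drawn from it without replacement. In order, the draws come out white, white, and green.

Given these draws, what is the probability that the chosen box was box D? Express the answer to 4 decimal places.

The likelihood of the observed sequence under each hypothesis: P(data | box A) = (2/6)(1/5)(4/4) = 0.066667; P(data | box B) = (1/8)(0/7) = 0; P(data | box C) = (9/12)(8/11)(3/10) = 0.16364; P(data | box D) = (2/6)(1/5)(4/4) = 0.066667; P(data | box E) = (3/8)(2/7)(5/6) = 0.089286.
Weighting by the prior gives 1/5 · 0.066667 = 0.013333, 2/15 · 0 = 0, 4/15 · 0.16364 = 0.043636, 1/5 · 0.066667 = 0.013333, 1/5 · 0.089286 = 0.017857; with total 0.08816.
Hence P(box D | data) = (0.013333) / (0.08816) = 0.15124.

0.1512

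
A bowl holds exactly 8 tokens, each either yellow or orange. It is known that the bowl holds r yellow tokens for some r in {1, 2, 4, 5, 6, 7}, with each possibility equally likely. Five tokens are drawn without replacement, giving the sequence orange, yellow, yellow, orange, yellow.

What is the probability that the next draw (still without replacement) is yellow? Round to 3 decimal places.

0.649

The likelihood of the observed sequence under each hypothesis: P(data | r = 1) = (7/8)(1/7)(0/6) = 0; P(data | r = 2) = (6/8)(2/7)(1/6)(5/5)(0/4) = 0; P(data | r = 4) = (4/8)(4/7)(3/6)(3/5)(2/4) = 0.042857; P(data | r = 5) = (3/8)(5/7)(4/6)(2/5)(3/4) = 0.053571; P(data | r = 6) = (2/8)(6/7)(5/6)(1/5)(4/4) = 0.035714; P(data | r = 7) = (1/8)(7/7)(6/6)(0/5) = 0.
Multiplying each by its prior: 1/6 · 0 = 0, 1/6 · 0 = 0, 1/6 · 0.042857 = 0.0071429, 1/6 · 0.053571 = 0.0089286, 1/6 · 0.035714 = 0.0059524, 1/6 · 0 = 0; summing to 0.022024.
Normalising, the posterior is P(r = 1 | data) = 0, P(r = 2 | data) = 0, P(r = 4 | data) = 0.32432, P(r = 5 | data) = 0.40541, P(r = 6 | data) = 0.27027, P(r = 7 | data) = 0.
Averaging over the posterior, P(yellow next | data) = (1/3)(0.32432) + (2/3)(0.40541) + (1)(0.27027) = 0.64865.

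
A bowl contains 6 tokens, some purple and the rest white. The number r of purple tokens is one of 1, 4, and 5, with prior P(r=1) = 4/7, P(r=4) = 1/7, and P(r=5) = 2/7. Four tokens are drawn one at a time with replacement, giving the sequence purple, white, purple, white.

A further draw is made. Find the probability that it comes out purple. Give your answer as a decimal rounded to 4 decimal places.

0.4720

Compute the likelihood of the observed sequence for each case: P(data | r = 1) = (1/6)(5/6)(1/6)(5/6) = 0.01929; P(data | r = 4) = (4/6)(2/6)(4/6)(2/6) = 0.049383; P(data | r = 5) = (5/6)(1/6)(5/6)(1/6) = 0.01929.
The prior-weighted likelihoods are 4/7 · 0.01929 = 0.011023, 1/7 · 0.049383 = 0.0070547, 2/7 · 0.01929 = 0.0055115; with total 0.023589.
Dividing through by the total gives posterior P(r = 1 | data) = 0.46729, P(r = 4 | data) = 0.29907, P(r = 5 | data) = 0.23364.
So P(purple next | data) = Σ P(purple next | H) P(H | data) = (1/6)(0.46729) + (2/3)(0.29907) + (5/6)(0.23364) = 0.47196.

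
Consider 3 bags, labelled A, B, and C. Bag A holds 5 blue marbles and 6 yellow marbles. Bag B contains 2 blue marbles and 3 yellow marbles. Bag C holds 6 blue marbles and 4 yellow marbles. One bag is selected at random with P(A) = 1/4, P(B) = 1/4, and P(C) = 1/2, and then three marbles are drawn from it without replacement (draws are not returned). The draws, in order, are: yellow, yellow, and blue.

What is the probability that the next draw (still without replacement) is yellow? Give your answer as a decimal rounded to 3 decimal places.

The likelihood of the observed sequence under each hypothesis: P(data | bag A) = (6/11)(5/10)(5/9) = 5/33; P(data | bag B) = (3/5)(2/4)(2/3) = 1/5; P(data | bag C) = (4/10)(3/9)(6/8) = 1/10.
The prior-weighted likelihoods are 1/4 · 5/33 = 5/132, 1/4 · 1/5 = 1/20, 1/2 · 1/10 = 1/20; these sum to 91/660.
Normalising, the posterior is P(bag A | data) = 25/91, P(bag B | data) = 33/91, P(bag C | data) = 33/91.
So P(yellow next | data) = Σ P(yellow next | H) P(H | data) = (1/2)(25/91) + (1/2)(33/91) + (2/7)(33/91) = 269/637.

0.422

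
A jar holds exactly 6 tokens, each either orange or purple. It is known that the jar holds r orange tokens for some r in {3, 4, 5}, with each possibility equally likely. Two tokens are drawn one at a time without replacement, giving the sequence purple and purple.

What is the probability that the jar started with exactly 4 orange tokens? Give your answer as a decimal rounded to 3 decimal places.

0.250

Compute the likelihood of the observed sequence for each case: P(data | r = 3) = (3/6)(2/5) = 1/5; P(data | r = 4) = (2/6)(1/5) = 1/15; P(data | r = 5) = (1/6)(0/5) = 0.
Weighting by the prior gives 1/3 · 1/5 = 1/15, 1/3 · 1/15 = 1/45, 1/3 · 0 = 0; with total 4/45.
Therefore the posterior P(r = 4 | data) = (1/45) / (4/45) = 1/4.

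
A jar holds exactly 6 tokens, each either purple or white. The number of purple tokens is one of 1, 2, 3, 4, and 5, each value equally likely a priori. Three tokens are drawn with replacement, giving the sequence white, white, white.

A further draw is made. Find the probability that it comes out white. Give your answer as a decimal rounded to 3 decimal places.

Under each hypothesis, the probability of the observed sequence is: P(data | r = 1) = (5/6)(5/6)(5/6) = 0.5787; P(data | r = 2) = (4/6)(4/6)(4/6) = 0.2963; P(data | r = 3) = (3/6)(3/6)(3/6) = 0.125; P(data | r = 4) = (2/6)(2/6)(2/6) = 0.037037; P(data | r = 5) = (1/6)(1/6)(1/6) = 0.0046296.
Multiplying each by its prior: 1/5 · 0.5787 = 0.11574, 1/5 · 0.2963 = 0.059259, 1/5 · 0.125 = 0.025, 1/5 · 0.037037 = 0.0074074, 1/5 · 0.0046296 = 0.00092593; these sum to 0.20833.
Dividing through by the total gives posterior P(r = 1 | data) = 0.55556, P(r = 2 | data) = 0.28444, P(r = 3 | data) = 0.12, P(r = 4 | data) = 0.035556, P(r = 5 | data) = 0.0044444.
The predictive probability is P(white next | data) = (5/6)(0.55556) + (2/3)(0.28444) + (1/2)(0.12) + (1/3)(0.035556) + (1/6)(0.0044444) = 0.72519.

0.725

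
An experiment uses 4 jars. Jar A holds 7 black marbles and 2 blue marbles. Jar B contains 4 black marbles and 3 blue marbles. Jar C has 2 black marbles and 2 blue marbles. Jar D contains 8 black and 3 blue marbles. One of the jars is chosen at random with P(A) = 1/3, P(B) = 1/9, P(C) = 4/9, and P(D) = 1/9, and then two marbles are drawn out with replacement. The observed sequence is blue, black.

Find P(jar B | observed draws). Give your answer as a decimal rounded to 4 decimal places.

The likelihood of the observed sequence under each hypothesis: P(data | jar A) = (2/9)(7/9) = 0.17284; P(data | jar B) = (3/7)(4/7) = 0.2449; P(data | jar C) = (2/4)(2/4) = 0.25; P(data | jar D) = (3/11)(8/11) = 0.19835.
The prior-weighted likelihoods are 1/3 · 0.17284 = 0.057613, 1/9 · 0.2449 = 0.027211, 4/9 · 0.25 = 0.11111, 1/9 · 0.19835 = 0.022039; summing to 0.21797.
Therefore the posterior P(jar B | data) = (0.027211) / (0.21797) = 0.12484.

0.1248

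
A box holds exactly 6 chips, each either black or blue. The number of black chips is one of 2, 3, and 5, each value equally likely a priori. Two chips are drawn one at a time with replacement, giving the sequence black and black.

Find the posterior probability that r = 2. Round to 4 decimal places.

0.1053

Under each hypothesis, the probability of the observed sequence is: P(data | r = 2) = (2/6)(2/6) = 1/9; P(data | r = 3) = (3/6)(3/6) = 1/4; P(data | r = 5) = (5/6)(5/6) = 25/36.
Weighting by the prior gives 1/3 · 1/9 = 1/27, 1/3 · 1/4 = 1/12, 1/3 · 25/36 = 25/108; with total 19/54.
By Bayes' rule, P(r = 2 | data) = (1/27) / (19/54) = 2/19.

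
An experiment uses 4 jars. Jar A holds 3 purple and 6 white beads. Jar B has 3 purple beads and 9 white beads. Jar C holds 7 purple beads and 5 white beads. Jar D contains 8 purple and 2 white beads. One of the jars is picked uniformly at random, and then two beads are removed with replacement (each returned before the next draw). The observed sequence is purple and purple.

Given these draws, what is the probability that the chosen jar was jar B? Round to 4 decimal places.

0.0542

The likelihood of the observed sequence under each hypothesis: P(data | jar A) = (3/9)(3/9) = 0.11111; P(data | jar B) = (3/12)(3/12) = 0.0625; P(data | jar C) = (7/12)(7/12) = 0.34028; P(data | jar D) = (8/10)(8/10) = 0.64.
Weighting by the prior gives 1/4 · 0.11111 = 0.027778, 1/4 · 0.0625 = 0.015625, 1/4 · 0.34028 = 0.085069, 1/4 · 0.64 = 0.16; with total 0.28847.
So P(jar B | data) = (0.015625) / (0.28847) = 0.054165.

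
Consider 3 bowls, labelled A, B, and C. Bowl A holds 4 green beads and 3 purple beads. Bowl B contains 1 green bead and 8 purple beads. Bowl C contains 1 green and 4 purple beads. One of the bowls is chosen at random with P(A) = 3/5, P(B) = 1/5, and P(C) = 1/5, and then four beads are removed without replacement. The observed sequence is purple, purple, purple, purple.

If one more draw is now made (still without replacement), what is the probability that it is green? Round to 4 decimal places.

0.4118

For each hypothesis, P(data | H) works out to: P(data | bowl A) = (3/7)(2/6)(1/5)(0/4) = 0; P(data | bowl B) = (8/9)(7/8)(6/7)(5/6) = 5/9; P(data | bowl C) = (4/5)(3/4)(2/3)(1/2) = 1/5.
Multiplying each by its prior: 3/5 · 0 = 0, 1/5 · 5/9 = 1/9, 1/5 · 1/5 = 1/25; summing to 34/225.
Normalising, the posterior is P(bowl A | data) = 0, P(bowl B | data) = 25/34, P(bowl C | data) = 9/34.
The predictive probability is P(green next | data) = (1/5)(25/34) + (1)(9/34) = 7/17.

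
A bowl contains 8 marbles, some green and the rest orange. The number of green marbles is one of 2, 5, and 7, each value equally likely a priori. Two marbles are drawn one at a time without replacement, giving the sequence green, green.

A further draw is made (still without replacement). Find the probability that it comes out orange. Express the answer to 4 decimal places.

The likelihood of the observed sequence under each hypothesis: P(data | r = 2) = (2/8)(1/7) = 1/28; P(data | r = 5) = (5/8)(4/7) = 5/14; P(data | r = 7) = (7/8)(6/7) = 3/4.
Weighting by the prior gives 1/3 · 1/28 = 1/84, 1/3 · 5/14 = 5/42, 1/3 · 3/4 = 1/4; summing to 8/21.
Dividing through by the total gives posterior P(r = 2 | data) = 1/32, P(r = 5 | data) = 5/16, P(r = 7 | data) = 21/32.
So P(orange next | data) = Σ P(orange next | H) P(H | data) = (1)(1/32) + (1/2)(5/16) + (1/6)(21/32) = 19/64.

0.2969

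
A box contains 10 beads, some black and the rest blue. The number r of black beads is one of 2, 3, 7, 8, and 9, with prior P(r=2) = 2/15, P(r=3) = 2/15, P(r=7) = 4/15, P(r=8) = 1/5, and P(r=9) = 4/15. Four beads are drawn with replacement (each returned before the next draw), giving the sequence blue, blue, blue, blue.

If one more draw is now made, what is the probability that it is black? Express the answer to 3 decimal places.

Compute the likelihood of the observed sequence for each case: P(data | r = 2) = (8/10)(8/10)(8/10)(8/10) = 0.4096; P(data | r = 3) = (7/10)(7/10)(7/10)(7/10) = 0.2401; P(data | r = 7) = (3/10)(3/10)(3/10)(3/10) = 0.0081; P(data | r = 8) = (2/10)(2/10)(2/10)(2/10) = 0.0016; P(data | r = 9) = (1/10)(1/10)(1/10)(1/10) = 0.0001.
Multiplying each by its prior: 2/15 · 0.4096 = 0.054613, 2/15 · 0.2401 = 0.032013, 4/15 · 0.0081 = 0.00216, 1/5 · 0.0016 = 0.00032, 4/15 · 0.0001 = 2.6667e-05; with total 0.089133.
The posterior is then P(r = 2 | data) = 0.61272, P(r = 3 | data) = 0.35916, P(r = 7 | data) = 0.024233, P(r = 8 | data) = 0.0035901, P(r = 9 | data) = 0.00029918.
So P(black next | data) = Σ P(black next | H) P(H | data) = (1/5)(0.61272) + (3/10)(0.35916) + (7/10)(0.024233) + (4/5)(0.0035901) + (9/10)(0.00029918) = 0.2504.

0.250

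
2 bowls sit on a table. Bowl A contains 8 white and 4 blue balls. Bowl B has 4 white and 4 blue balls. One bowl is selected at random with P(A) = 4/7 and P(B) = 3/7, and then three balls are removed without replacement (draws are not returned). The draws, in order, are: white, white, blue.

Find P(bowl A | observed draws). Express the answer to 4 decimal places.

Under each hypothesis, the probability of the observed sequence is: P(data | bowl A) = (8/12)(7/11)(4/10) = 0.1697; P(data | bowl B) = (4/8)(3/7)(4/6) = 0.14286.
Multiplying each by its prior: 4/7 · 0.1697 = 0.09697, 3/7 · 0.14286 = 0.061224; with total 0.15819.
Therefore the posterior P(bowl A | data) = (0.09697) / (0.15819) = 0.61298.

0.6130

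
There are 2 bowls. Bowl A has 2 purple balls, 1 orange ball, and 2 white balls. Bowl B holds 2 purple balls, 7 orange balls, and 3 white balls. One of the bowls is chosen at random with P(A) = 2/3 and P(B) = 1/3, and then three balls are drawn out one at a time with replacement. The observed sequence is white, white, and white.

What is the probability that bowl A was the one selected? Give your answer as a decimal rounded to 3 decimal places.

0.891

The likelihood of the observed sequence under each hypothesis: P(data | bowl A) = (2/5)(2/5)(2/5) = 0.064; P(data | bowl B) = (3/12)(3/12)(3/12) = 0.015625.
Weighting by the prior gives 2/3 · 0.064 = 0.042667, 1/3 · 0.015625 = 0.0052083; with total 0.047875.
Therefore the posterior P(bowl A | data) = (0.042667) / (0.047875) = 0.89121.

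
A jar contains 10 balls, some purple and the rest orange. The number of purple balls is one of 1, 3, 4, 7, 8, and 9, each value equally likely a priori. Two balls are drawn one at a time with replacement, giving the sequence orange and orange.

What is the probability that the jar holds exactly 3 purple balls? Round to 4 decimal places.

For each hypothesis, P(data | H) works out to: P(data | r = 1) = (9/10)(9/10) = 81/100; P(data | r = 3) = (7/10)(7/10) = 49/100; P(data | r = 4) = (6/10)(6/10) = 9/25; P(data | r = 7) = (3/10)(3/10) = 9/100; P(data | r = 8) = (2/10)(2/10) = 1/25; P(data | r = 9) = (1/10)(1/10) = 1/100.
Weighting by the prior gives 1/6 · 81/100 = 27/200, 1/6 · 49/100 = 49/600, 1/6 · 9/25 = 3/50, 1/6 · 9/100 = 3/200, 1/6 · 1/25 = 1/150, 1/6 · 1/100 = 1/600; summing to 3/10.
Hence P(r = 3 | data) = (49/600) / (3/10) = 49/180.

0.2722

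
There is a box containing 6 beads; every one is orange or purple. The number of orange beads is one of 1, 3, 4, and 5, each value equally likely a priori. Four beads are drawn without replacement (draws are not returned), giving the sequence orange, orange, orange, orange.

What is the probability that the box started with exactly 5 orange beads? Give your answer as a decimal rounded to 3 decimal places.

0.833

Compute the likelihood of the observed sequence for each case: P(data | r = 1) = (1/6)(0/5) = 0; P(data | r = 3) = (3/6)(2/5)(1/4)(0/3) = 0; P(data | r = 4) = (4/6)(3/5)(2/4)(1/3) = 1/15; P(data | r = 5) = (5/6)(4/5)(3/4)(2/3) = 1/3.
The prior-weighted likelihoods are 1/4 · 0 = 0, 1/4 · 0 = 0, 1/4 · 1/15 = 1/60, 1/4 · 1/3 = 1/12; with total 1/10.
So P(r = 5 | data) = (1/12) / (1/10) = 5/6.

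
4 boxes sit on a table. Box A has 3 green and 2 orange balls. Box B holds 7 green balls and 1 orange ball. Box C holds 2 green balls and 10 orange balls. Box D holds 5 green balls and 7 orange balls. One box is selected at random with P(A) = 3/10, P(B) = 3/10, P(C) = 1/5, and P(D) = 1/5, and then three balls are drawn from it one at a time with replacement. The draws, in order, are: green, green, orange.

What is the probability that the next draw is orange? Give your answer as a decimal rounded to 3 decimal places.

0.378

Compute the likelihood of the observed sequence for each case: P(data | box A) = (3/5)(3/5)(2/5) = 0.144; P(data | box B) = (7/8)(7/8)(1/8) = 0.095703; P(data | box C) = (2/12)(2/12)(10/12) = 0.023148; P(data | box D) = (5/12)(5/12)(7/12) = 0.10127.
Weighting by the prior gives 3/10 · 0.144 = 0.0432, 3/10 · 0.095703 = 0.028711, 1/5 · 0.023148 = 0.0046296, 1/5 · 0.10127 = 0.020255; these sum to 0.096795.
Normalising, the posterior is P(box A | data) = 0.4463, P(box B | data) = 0.29662, P(box C | data) = 0.047829, P(box D | data) = 0.20925.
So P(orange next | data) = Σ P(orange next | H) P(H | data) = (2/5)(0.4463) + (1/8)(0.29662) + (5/6)(0.047829) + (7/12)(0.20925) = 0.37752.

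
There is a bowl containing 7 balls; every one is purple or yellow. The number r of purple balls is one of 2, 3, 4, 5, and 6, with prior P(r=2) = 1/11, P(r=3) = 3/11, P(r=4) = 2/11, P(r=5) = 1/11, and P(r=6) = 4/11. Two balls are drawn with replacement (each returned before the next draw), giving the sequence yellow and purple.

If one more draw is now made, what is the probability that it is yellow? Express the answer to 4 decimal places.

0.4258

Compute the likelihood of the observed sequence for each case: P(data | r = 2) = (5/7)(2/7) = 10/49; P(data | r = 3) = (4/7)(3/7) = 12/49; P(data | r = 4) = (3/7)(4/7) = 12/49; P(data | r = 5) = (2/7)(5/7) = 10/49; P(data | r = 6) = (1/7)(6/7) = 6/49.
Multiplying each by its prior: 1/11 · 10/49 = 10/539, 3/11 · 12/49 = 36/539, 2/11 · 12/49 = 24/539, 1/11 · 10/49 = 10/539, 4/11 · 6/49 = 24/539; with total 104/539.
Normalising, the posterior is P(r = 2 | data) = 5/52, P(r = 3 | data) = 9/26, P(r = 4 | data) = 3/13, P(r = 5 | data) = 5/52, P(r = 6 | data) = 3/13.
The predictive probability is P(yellow next | data) = (5/7)(5/52) + (4/7)(9/26) + (3/7)(3/13) + (2/7)(5/52) + (1/7)(3/13) = 155/364.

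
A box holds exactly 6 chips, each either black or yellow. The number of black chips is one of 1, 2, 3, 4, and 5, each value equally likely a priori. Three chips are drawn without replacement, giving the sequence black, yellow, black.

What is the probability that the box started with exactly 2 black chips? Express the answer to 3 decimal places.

Under each hypothesis, the probability of the observed sequence is: P(data | r = 1) = (1/6)(5/5)(0/4) = 0; P(data | r = 2) = (2/6)(4/5)(1/4) = 1/15; P(data | r = 3) = (3/6)(3/5)(2/4) = 3/20; P(data | r = 4) = (4/6)(2/5)(3/4) = 1/5; P(data | r = 5) = (5/6)(1/5)(4/4) = 1/6.
Multiplying each by its prior: 1/5 · 0 = 0, 1/5 · 1/15 = 1/75, 1/5 · 3/20 = 3/100, 1/5 · 1/5 = 1/25, 1/5 · 1/6 = 1/30; with total 7/60.
By Bayes' rule, P(r = 2 | data) = (1/75) / (7/60) = 4/35.

0.114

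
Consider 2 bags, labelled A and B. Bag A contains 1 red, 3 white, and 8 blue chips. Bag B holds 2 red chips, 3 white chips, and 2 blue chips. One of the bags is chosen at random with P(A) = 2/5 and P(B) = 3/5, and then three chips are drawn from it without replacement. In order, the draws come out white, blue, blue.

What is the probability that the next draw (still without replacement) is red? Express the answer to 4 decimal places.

For each hypothesis, P(data | H) works out to: P(data | bag A) = (3/12)(8/11)(7/10) = 0.12727; P(data | bag B) = (3/7)(2/6)(1/5) = 0.028571.
Multiplying each by its prior: 2/5 · 0.12727 = 0.050909, 3/5 · 0.028571 = 0.017143; with total 0.068052.
Dividing through by the total gives posterior P(bag A | data) = 0.74809, P(bag B | data) = 0.25191.
Averaging over the posterior, P(red next | data) = (1/9)(0.74809) + (1/2)(0.25191) = 0.20908.

0.2091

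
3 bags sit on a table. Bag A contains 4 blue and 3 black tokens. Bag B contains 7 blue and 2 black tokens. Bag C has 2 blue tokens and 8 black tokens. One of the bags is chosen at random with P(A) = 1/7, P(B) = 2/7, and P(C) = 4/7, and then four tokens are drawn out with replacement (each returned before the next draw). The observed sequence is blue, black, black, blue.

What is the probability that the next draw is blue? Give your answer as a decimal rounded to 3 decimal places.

0.456

The likelihood of the observed sequence under each hypothesis: P(data | bag A) = (4/7)(3/7)(3/7)(4/7) = 0.059975; P(data | bag B) = (7/9)(2/9)(2/9)(7/9) = 0.029873; P(data | bag C) = (2/10)(8/10)(8/10)(2/10) = 0.0256.
The prior-weighted likelihoods are 1/7 · 0.059975 = 0.0085679, 2/7 · 0.029873 = 0.0085353, 4/7 · 0.0256 = 0.014629; with total 0.031732.
The posterior is then P(bag A | data) = 0.27001, P(bag B | data) = 0.26898, P(bag C | data) = 0.46101.
So P(blue next | data) = Σ P(blue next | H) P(H | data) = (4/7)(0.27001) + (7/9)(0.26898) + (1/5)(0.46101) = 0.4557.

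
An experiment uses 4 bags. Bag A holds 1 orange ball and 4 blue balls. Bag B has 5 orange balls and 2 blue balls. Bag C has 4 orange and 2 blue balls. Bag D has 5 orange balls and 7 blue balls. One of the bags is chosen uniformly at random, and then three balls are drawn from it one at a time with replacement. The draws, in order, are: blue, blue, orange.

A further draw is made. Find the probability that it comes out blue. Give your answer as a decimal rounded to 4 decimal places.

Compute the likelihood of the observed sequence for each case: P(data | bag A) = (4/5)(4/5)(1/5) = 0.128; P(data | bag B) = (2/7)(2/7)(5/7) = 0.058309; P(data | bag C) = (2/6)(2/6)(4/6) = 0.074074; P(data | bag D) = (7/12)(7/12)(5/12) = 0.14178.
Multiplying each by its prior: 1/4 · 0.128 = 0.032, 1/4 · 0.058309 = 0.014577, 1/4 · 0.074074 = 0.018519, 1/4 · 0.14178 = 0.035446; summing to 0.10054.
Normalising, the posterior is P(bag A | data) = 0.31828, P(bag B | data) = 0.14499, P(bag C | data) = 0.18419, P(bag D | data) = 0.35255.
So P(blue next | data) = Σ P(blue next | H) P(H | data) = (4/5)(0.31828) + (2/7)(0.14499) + (1/3)(0.18419) + (7/12)(0.35255) = 0.5631.

0.5631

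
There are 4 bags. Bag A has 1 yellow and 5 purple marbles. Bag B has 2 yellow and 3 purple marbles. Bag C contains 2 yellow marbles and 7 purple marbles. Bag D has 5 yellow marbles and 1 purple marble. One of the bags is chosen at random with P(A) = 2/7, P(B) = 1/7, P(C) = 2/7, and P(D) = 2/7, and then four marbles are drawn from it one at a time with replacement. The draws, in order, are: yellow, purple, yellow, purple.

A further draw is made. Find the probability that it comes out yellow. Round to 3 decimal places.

For each hypothesis, P(data | H) works out to: P(data | bag A) = (1/6)(5/6)(1/6)(5/6) = 0.01929; P(data | bag B) = (2/5)(3/5)(2/5)(3/5) = 0.0576; P(data | bag C) = (2/9)(7/9)(2/9)(7/9) = 0.029873; P(data | bag D) = (5/6)(1/6)(5/6)(1/6) = 0.01929.
Weighting by the prior gives 2/7 · 0.01929 = 0.0055115, 1/7 · 0.0576 = 0.0082286, 2/7 · 0.029873 = 0.0085353, 2/7 · 0.01929 = 0.0055115; summing to 0.027787.
Normalising, the posterior is P(bag A | data) = 0.19835, P(bag B | data) = 0.29613, P(bag C | data) = 0.30717, P(bag D | data) = 0.19835.
Averaging over the posterior, P(yellow next | data) = (1/6)(0.19835) + (2/5)(0.29613) + (2/9)(0.30717) + (5/6)(0.19835) = 0.38506.

0.385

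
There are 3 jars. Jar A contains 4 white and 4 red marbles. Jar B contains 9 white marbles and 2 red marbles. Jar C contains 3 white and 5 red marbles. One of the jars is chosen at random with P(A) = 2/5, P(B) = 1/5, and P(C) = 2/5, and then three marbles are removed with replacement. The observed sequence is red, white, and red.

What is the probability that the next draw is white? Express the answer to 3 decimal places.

For each hypothesis, P(data | H) works out to: P(data | jar A) = (4/8)(4/8)(4/8) = 0.125; P(data | jar B) = (2/11)(9/11)(2/11) = 0.027047; P(data | jar C) = (5/8)(3/8)(5/8) = 0.14648.
The prior-weighted likelihoods are 2/5 · 0.125 = 0.05, 1/5 · 0.027047 = 0.0054095, 2/5 · 0.14648 = 0.058594; these sum to 0.114.
The posterior is then P(jar A | data) = 0.43858, P(jar B | data) = 0.04745, P(jar C | data) = 0.51397.
Averaging over the posterior, P(white next | data) = (1/2)(0.43858) + (9/11)(0.04745) + (3/8)(0.51397) = 0.45085.

0.451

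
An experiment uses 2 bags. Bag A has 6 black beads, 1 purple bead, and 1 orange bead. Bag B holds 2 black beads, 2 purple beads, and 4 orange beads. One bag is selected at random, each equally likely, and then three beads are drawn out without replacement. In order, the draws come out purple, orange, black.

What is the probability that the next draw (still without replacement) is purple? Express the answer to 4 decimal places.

0.1455

Under each hypothesis, the probability of the observed sequence is: P(data | bag A) = (1/8)(1/7)(6/6) = 1/56; P(data | bag B) = (2/8)(4/7)(2/6) = 1/21.
Weighting by the prior gives 1/2 · 1/56 = 1/112, 1/2 · 1/21 = 1/42; summing to 11/336.
The posterior is then P(bag A | data) = 3/11, P(bag B | data) = 8/11.
Averaging over the posterior, P(purple next | data) = (0)(3/11) + (1/5)(8/11) = 8/55.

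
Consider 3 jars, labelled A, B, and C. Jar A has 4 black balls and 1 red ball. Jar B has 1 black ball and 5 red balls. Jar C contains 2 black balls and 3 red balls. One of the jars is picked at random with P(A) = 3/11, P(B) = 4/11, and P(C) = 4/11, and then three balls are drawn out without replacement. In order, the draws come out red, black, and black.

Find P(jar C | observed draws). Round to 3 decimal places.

Under each hypothesis, the probability of the observed sequence is: P(data | jar A) = (1/5)(4/4)(3/3) = 1/5; P(data | jar B) = (5/6)(1/5)(0/4) = 0; P(data | jar C) = (3/5)(2/4)(1/3) = 1/10.
The prior-weighted likelihoods are 3/11 · 1/5 = 3/55, 4/11 · 0 = 0, 4/11 · 1/10 = 2/55; with total 1/11.
Hence P(jar C | data) = (2/55) / (1/11) = 2/5.

0.400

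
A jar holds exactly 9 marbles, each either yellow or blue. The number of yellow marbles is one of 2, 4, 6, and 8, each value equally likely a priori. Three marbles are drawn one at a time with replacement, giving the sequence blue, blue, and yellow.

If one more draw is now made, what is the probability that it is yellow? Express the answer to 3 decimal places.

0.421

Under each hypothesis, the probability of the observed sequence is: P(data | r = 2) = (7/9)(7/9)(2/9) = 0.13443; P(data | r = 4) = (5/9)(5/9)(4/9) = 0.13717; P(data | r = 6) = (3/9)(3/9)(6/9) = 0.074074; P(data | r = 8) = (1/9)(1/9)(8/9) = 0.010974.
Multiplying each by its prior: 1/4 · 0.13443 = 0.033608, 1/4 · 0.13717 = 0.034294, 1/4 · 0.074074 = 0.018519, 1/4 · 0.010974 = 0.0027435; with total 0.089163.
The posterior is then P(r = 2 | data) = 0.37692, P(r = 4 | data) = 0.38462, P(r = 6 | data) = 0.20769, P(r = 8 | data) = 0.030769.
So P(yellow next | data) = Σ P(yellow next | H) P(H | data) = (2/9)(0.37692) + (4/9)(0.38462) + (2/3)(0.20769) + (8/9)(0.030769) = 0.42051.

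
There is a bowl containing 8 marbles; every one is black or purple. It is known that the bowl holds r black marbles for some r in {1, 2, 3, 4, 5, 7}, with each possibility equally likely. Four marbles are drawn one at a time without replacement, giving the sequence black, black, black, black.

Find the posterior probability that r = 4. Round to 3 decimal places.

Under each hypothesis, the probability of the observed sequence is: P(data | r = 1) = (1/8)(0/7) = 0; P(data | r = 2) = (2/8)(1/7)(0/6) = 0; P(data | r = 3) = (3/8)(2/7)(1/6)(0/5) = 0; P(data | r = 4) = (4/8)(3/7)(2/6)(1/5) = 1/70; P(data | r = 5) = (5/8)(4/7)(3/6)(2/5) = 1/14; P(data | r = 7) = (7/8)(6/7)(5/6)(4/5) = 1/2.
The prior-weighted likelihoods are 1/6 · 0 = 0, 1/6 · 0 = 0, 1/6 · 0 = 0, 1/6 · 1/70 = 1/420, 1/6 · 1/14 = 1/84, 1/6 · 1/2 = 1/12; with total 41/420.
Therefore the posterior P(r = 4 | data) = (1/420) / (41/420) = 1/41.

0.024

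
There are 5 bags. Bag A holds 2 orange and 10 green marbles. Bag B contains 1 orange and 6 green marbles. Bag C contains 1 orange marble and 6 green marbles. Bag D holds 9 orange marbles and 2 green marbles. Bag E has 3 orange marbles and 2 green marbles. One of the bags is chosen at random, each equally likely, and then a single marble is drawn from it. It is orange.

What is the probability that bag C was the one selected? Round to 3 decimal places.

0.076

For each hypothesis, P(data | H) works out to: P(data | bag A) = (2/12) = 0.16667; P(data | bag B) = (1/7) = 0.14286; P(data | bag C) = (1/7) = 0.14286; P(data | bag D) = (9/11) = 0.81818; P(data | bag E) = (3/5) = 0.6.
The prior-weighted likelihoods are 1/5 · 0.16667 = 0.033333, 1/5 · 0.14286 = 0.028571, 1/5 · 0.14286 = 0.028571, 1/5 · 0.81818 = 0.16364, 1/5 · 0.6 = 0.12; summing to 0.37411.
Hence P(bag C | data) = (0.028571) / (0.37411) = 0.076371.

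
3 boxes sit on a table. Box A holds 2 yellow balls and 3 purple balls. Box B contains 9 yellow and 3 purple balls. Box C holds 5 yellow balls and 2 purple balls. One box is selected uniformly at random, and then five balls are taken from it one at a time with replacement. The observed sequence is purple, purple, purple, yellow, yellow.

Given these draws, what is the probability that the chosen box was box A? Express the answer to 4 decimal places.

0.6255

Compute the likelihood of the observed sequence for each case: P(data | box A) = (3/5)(3/5)(3/5)(2/5)(2/5) = 0.03456; P(data | box B) = (3/12)(3/12)(3/12)(9/12)(9/12) = 0.0087891; P(data | box C) = (2/7)(2/7)(2/7)(5/7)(5/7) = 0.0119.
The prior-weighted likelihoods are 1/3 · 0.03456 = 0.01152, 1/3 · 0.0087891 = 0.0029297, 1/3 · 0.0119 = 0.0039666; these sum to 0.018416.
By Bayes' rule, P(box A | data) = (0.01152) / (0.018416) = 0.62553.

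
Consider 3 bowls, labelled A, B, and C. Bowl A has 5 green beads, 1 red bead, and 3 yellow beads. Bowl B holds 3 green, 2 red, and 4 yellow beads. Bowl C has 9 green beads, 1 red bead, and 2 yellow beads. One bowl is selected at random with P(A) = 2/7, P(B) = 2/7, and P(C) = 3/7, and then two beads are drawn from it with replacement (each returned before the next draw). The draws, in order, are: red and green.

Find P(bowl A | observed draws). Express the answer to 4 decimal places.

For each hypothesis, P(data | H) works out to: P(data | bowl A) = (1/9)(5/9) = 0.061728; P(data | bowl B) = (2/9)(3/9) = 0.074074; P(data | bowl C) = (1/12)(9/12) = 0.0625.
The prior-weighted likelihoods are 2/7 · 0.061728 = 0.017637, 2/7 · 0.074074 = 0.021164, 3/7 · 0.0625 = 0.026786; with total 0.065586.
So P(bowl A | data) = (0.017637) / (0.065586) = 0.26891.

0.2689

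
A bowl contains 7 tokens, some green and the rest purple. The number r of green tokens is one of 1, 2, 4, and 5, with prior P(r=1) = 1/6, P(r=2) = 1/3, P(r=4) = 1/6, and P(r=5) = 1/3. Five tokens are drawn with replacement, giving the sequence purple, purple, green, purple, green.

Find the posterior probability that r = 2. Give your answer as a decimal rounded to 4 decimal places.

0.4883

The likelihood of the observed sequence under each hypothesis: P(data | r = 1) = (6/7)(6/7)(1/7)(6/7)(1/7) = 0.012852; P(data | r = 2) = (5/7)(5/7)(2/7)(5/7)(2/7) = 0.02975; P(data | r = 4) = (3/7)(3/7)(4/7)(3/7)(4/7) = 0.025704; P(data | r = 5) = (2/7)(2/7)(5/7)(2/7)(5/7) = 0.0119.
Weighting by the prior gives 1/6 · 0.012852 = 0.002142, 1/3 · 0.02975 = 0.0099165, 1/6 · 0.025704 = 0.0042839, 1/3 · 0.0119 = 0.0039666; with total 0.020309.
Therefore the posterior P(r = 2 | data) = (0.0099165) / (0.020309) = 0.48828.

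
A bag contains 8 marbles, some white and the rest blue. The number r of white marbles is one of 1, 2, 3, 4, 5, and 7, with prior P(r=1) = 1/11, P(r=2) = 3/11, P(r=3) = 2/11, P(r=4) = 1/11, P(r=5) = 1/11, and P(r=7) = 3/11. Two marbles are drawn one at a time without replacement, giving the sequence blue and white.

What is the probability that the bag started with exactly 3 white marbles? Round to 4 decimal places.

0.2400

For each hypothesis, P(data | H) works out to: P(data | r = 1) = (7/8)(1/7) = 1/8; P(data | r = 2) = (6/8)(2/7) = 3/14; P(data | r = 3) = (5/8)(3/7) = 15/56; P(data | r = 4) = (4/8)(4/7) = 2/7; P(data | r = 5) = (3/8)(5/7) = 15/56; P(data | r = 7) = (1/8)(7/7) = 1/8.
The prior-weighted likelihoods are 1/11 · 1/8 = 1/88, 3/11 · 3/14 = 9/154, 2/11 · 15/56 = 15/308, 1/11 · 2/7 = 2/77, 1/11 · 15/56 = 15/616, 3/11 · 1/8 = 3/88; with total 125/616.
Hence P(r = 3 | data) = (15/308) / (125/616) = 6/25.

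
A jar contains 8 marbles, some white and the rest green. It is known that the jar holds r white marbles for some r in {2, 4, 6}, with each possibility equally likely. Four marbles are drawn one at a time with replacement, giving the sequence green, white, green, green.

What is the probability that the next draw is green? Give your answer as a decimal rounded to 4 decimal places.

0.6304

Under each hypothesis, the probability of the observed sequence is: P(data | r = 2) = (6/8)(2/8)(6/8)(6/8) = 27/256; P(data | r = 4) = (4/8)(4/8)(4/8)(4/8) = 1/16; P(data | r = 6) = (2/8)(6/8)(2/8)(2/8) = 3/256.
The prior-weighted likelihoods are 1/3 · 27/256 = 9/256, 1/3 · 1/16 = 1/48, 1/3 · 3/256 = 1/256; these sum to 23/384.
The posterior is then P(r = 2 | data) = 27/46, P(r = 4 | data) = 8/23, P(r = 6 | data) = 3/46.
So P(green next | data) = Σ P(green next | H) P(H | data) = (3/4)(27/46) + (1/2)(8/23) + (1/4)(3/46) = 29/46.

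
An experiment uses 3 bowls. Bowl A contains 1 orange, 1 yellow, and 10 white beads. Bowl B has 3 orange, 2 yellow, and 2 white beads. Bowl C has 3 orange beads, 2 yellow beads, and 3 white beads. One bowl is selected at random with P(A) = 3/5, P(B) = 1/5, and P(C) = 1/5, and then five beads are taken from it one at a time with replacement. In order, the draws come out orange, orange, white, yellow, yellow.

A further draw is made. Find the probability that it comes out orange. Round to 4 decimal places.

0.4002

The likelihood of the observed sequence under each hypothesis: P(data | bowl A) = (1/12)(1/12)(10/12)(1/12)(1/12) = 4.0188e-05; P(data | bowl B) = (3/7)(3/7)(2/7)(2/7)(2/7) = 0.0042839; P(data | bowl C) = (3/8)(3/8)(3/8)(2/8)(2/8) = 0.0032959.
The prior-weighted likelihoods are 3/5 · 4.0188e-05 = 2.4113e-05, 1/5 · 0.0042839 = 0.00085679, 1/5 · 0.0032959 = 0.00065918; these sum to 0.0015401.
Normalising, the posterior is P(bowl A | data) = 0.015657, P(bowl B | data) = 0.55633, P(bowl C | data) = 0.42802.
Averaging over the posterior, P(orange next | data) = (1/12)(0.015657) + (3/7)(0.55633) + (3/8)(0.42802) = 0.40024.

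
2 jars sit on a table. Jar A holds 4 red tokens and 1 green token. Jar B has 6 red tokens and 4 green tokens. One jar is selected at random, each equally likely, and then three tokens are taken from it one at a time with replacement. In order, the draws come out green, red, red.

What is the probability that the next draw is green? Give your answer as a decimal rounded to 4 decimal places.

Under each hypothesis, the probability of the observed sequence is: P(data | jar A) = (1/5)(4/5)(4/5) = 16/125; P(data | jar B) = (4/10)(6/10)(6/10) = 18/125.
The prior-weighted likelihoods are 1/2 · 16/125 = 8/125, 1/2 · 18/125 = 9/125; with total 17/125.
Dividing through by the total gives posterior P(jar A | data) = 8/17, P(jar B | data) = 9/17.
So P(green next | data) = Σ P(green next | H) P(H | data) = (1/5)(8/17) + (2/5)(9/17) = 26/85.

0.3059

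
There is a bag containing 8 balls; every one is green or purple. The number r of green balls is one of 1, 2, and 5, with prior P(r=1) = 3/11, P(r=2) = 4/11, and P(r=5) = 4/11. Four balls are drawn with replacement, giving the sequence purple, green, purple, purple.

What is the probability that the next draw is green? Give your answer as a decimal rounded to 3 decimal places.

0.272

The likelihood of the observed sequence under each hypothesis: P(data | r = 1) = (7/8)(1/8)(7/8)(7/8) = 0.08374; P(data | r = 2) = (6/8)(2/8)(6/8)(6/8) = 0.10547; P(data | r = 5) = (3/8)(5/8)(3/8)(3/8) = 0.032959.
Weighting by the prior gives 3/11 · 0.08374 = 0.022838, 4/11 · 0.10547 = 0.038352, 4/11 · 0.032959 = 0.011985; these sum to 0.073176.
Dividing through by the total gives posterior P(r = 1 | data) = 0.3121, P(r = 2 | data) = 0.52411, P(r = 5 | data) = 0.16379.
The predictive probability is P(green next | data) = (1/8)(0.3121) + (1/4)(0.52411) + (5/8)(0.16379) = 0.27241.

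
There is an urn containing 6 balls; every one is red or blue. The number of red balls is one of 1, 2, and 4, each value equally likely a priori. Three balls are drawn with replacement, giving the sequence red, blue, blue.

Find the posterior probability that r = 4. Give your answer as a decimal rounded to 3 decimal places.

0.219

Under each hypothesis, the probability of the observed sequence is: P(data | r = 1) = (1/6)(5/6)(5/6) = 25/216; P(data | r = 2) = (2/6)(4/6)(4/6) = 4/27; P(data | r = 4) = (4/6)(2/6)(2/6) = 2/27.
The prior-weighted likelihoods are 1/3 · 25/216 = 25/648, 1/3 · 4/27 = 4/81, 1/3 · 2/27 = 2/81; with total 73/648.
So P(r = 4 | data) = (2/81) / (73/648) = 16/73.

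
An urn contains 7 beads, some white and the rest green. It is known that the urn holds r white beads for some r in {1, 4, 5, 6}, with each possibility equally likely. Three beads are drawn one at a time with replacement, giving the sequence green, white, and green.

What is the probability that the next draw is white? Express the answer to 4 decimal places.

Compute the likelihood of the observed sequence for each case: P(data | r = 1) = (6/7)(1/7)(6/7) = 36/343; P(data | r = 4) = (3/7)(4/7)(3/7) = 36/343; P(data | r = 5) = (2/7)(5/7)(2/7) = 20/343; P(data | r = 6) = (1/7)(6/7)(1/7) = 6/343.
The prior-weighted likelihoods are 1/4 · 36/343 = 9/343, 1/4 · 36/343 = 9/343, 1/4 · 20/343 = 5/343, 1/4 · 6/343 = 3/686; summing to 1/14.
Normalising, the posterior is P(r = 1 | data) = 18/49, P(r = 4 | data) = 18/49, P(r = 5 | data) = 10/49, P(r = 6 | data) = 3/49.
The predictive probability is P(white next | data) = (1/7)(18/49) + (4/7)(18/49) + (5/7)(10/49) + (6/7)(3/49) = 158/343.

0.4606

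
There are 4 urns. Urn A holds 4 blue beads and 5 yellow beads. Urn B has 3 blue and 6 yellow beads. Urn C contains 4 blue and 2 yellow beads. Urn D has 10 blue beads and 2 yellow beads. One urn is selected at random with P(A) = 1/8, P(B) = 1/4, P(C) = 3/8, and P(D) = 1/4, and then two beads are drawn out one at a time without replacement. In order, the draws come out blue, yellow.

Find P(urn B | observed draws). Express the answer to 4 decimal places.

0.2658

Compute the likelihood of the observed sequence for each case: P(data | urn A) = (4/9)(5/8) = 0.27778; P(data | urn B) = (3/9)(6/8) = 0.25; P(data | urn C) = (4/6)(2/5) = 0.26667; P(data | urn D) = (10/12)(2/11) = 0.15152.
Multiplying each by its prior: 1/8 · 0.27778 = 0.034722, 1/4 · 0.25 = 0.0625, 3/8 · 0.26667 = 0.1, 1/4 · 0.15152 = 0.037879; summing to 0.2351.
By Bayes' rule, P(urn B | data) = (0.0625) / (0.2351) = 0.26584.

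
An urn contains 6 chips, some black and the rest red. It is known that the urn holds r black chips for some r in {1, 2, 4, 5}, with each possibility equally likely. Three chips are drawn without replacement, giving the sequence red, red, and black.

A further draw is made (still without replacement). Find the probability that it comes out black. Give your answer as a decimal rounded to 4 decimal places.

0.3077

Compute the likelihood of the observed sequence for each case: P(data | r = 1) = (5/6)(4/5)(1/4) = 1/6; P(data | r = 2) = (4/6)(3/5)(2/4) = 1/5; P(data | r = 4) = (2/6)(1/5)(4/4) = 1/15; P(data | r = 5) = (1/6)(0/5) = 0.
Multiplying each by its prior: 1/4 · 1/6 = 1/24, 1/4 · 1/5 = 1/20, 1/4 · 1/15 = 1/60, 1/4 · 0 = 0; summing to 13/120.
The posterior is then P(r = 1 | data) = 5/13, P(r = 2 | data) = 6/13, P(r = 4 | data) = 2/13, P(r = 5 | data) = 0.
Averaging over the posterior, P(black next | data) = (0)(5/13) + (1/3)(6/13) + (1)(2/13) = 4/13.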